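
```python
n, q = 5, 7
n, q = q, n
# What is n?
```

Trace:
`n, q = 5, 7` → n = 5; q = 7
`n, q = q, n` → n = 7; q = 5
So n = 7

Answer: 7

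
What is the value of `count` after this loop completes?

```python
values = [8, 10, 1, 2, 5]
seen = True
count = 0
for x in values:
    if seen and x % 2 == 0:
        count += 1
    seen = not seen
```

Count even values at even positions
`count` takes the values: 0 → 1

Answer: 1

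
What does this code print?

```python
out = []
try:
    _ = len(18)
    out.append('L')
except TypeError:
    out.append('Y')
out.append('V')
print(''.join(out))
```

Execution trace: 'Y' (except TypeError) → 'V' (after the try/except). Output: YV

Answer: YV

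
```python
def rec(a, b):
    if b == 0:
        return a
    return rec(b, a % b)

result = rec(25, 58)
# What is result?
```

rec(25, 58) -> rec(58, 25) -> rec(25, 8) -> rec(8, 1) -> rec(1, 0) -> 1

Answer: 1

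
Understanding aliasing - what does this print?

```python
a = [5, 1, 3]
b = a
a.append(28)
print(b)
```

Key concept: basic list aliasing.
Step by step:
`a = [5, 1, 3]` → a = [5, 1, 3]
`b = a` → b = [5, 1, 3] (same object as a)
`a.append(28)` → a = [5, 1, 3, 28] (same object as b); b = [5, 1, 3, 28] (same object as a)
`print(b)` → prints [5, 1, 3, 28]

Answer: [5, 1, 3, 28]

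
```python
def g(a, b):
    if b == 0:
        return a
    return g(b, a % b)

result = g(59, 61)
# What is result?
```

g(59, 61) -> g(61, 59) -> g(59, 2) -> g(2, 1) -> g(1, 0) -> 1

Answer: 1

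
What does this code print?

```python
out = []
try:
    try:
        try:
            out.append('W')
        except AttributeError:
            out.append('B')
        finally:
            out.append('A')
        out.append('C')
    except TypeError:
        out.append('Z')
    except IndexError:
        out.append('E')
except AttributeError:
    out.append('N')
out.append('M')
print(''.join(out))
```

Execution trace: 'W' (inner try body, no exception) → 'A' (inner finally) → 'C' (try body, no exception) → 'M' (after the try/except). Output: WACM

Answer: WACM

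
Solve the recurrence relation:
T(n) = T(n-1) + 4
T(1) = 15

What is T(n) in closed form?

Unrolling: T(n) = T(1) + 4·(n-1) = 15 + 4(n-1) = 4n + 11.

Answer: T(n) = 4n + 11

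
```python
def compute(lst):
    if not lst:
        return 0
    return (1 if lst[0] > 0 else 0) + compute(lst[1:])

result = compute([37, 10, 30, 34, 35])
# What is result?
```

Count of positive elements in [37, 10, 30, 34, 35] = 5

Answer: 5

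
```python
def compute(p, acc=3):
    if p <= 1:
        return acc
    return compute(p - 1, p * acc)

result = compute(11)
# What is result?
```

Accumulator trace (n, acc): (11, 3) -> (10, 33) -> (9, 330) -> (8, 2970) -> (7, 23760) -> (6, 166320) -> (5, 997920) -> (4, 4989600) -> (3, 19958400) -> (2, 59875200) -> (1, 119750400) -> return 119750400

Answer: 119750400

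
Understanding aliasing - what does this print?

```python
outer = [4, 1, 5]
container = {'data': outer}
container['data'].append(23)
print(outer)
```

Key concept: dict holds reference to list.
Step by step:
`outer = [4, 1, 5]` → outer = [4, 1, 5]
`container = {'data': outer}` → container = {'data': [4, 1, 5]}
`container['data'].append(23)` → outer = [4, 1, 5, 23]; container = {'data': [4, 1, 5, 23]}
`print(outer)` → prints [4, 1, 5, 23]

Answer: [4, 1, 5, 23]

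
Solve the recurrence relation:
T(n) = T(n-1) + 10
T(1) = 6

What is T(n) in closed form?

Unrolling: T(n) = T(1) + 10·(n-1) = 6 + 10(n-1) = 10n - 4.

Answer: T(n) = 10n - 4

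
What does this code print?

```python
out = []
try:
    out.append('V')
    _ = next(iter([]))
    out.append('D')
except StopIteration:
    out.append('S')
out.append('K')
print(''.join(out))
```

Execution trace: 'V' (try body) → 'S' (except StopIteration) → 'K' (after the try/except). Output: VSK

Answer: VSK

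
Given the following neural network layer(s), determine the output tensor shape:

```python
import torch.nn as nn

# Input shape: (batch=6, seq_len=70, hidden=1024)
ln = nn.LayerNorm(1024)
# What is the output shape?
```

Input: (6, 70, 1024) -> Output: (6, 70, 1024)

Answer: (6, 70, 1024)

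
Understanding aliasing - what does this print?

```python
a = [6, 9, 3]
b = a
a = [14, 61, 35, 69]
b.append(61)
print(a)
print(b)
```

Key concept: rebinding vs mutation: a is rebound to a new list, b still points at the original.
Step by step:
`a = [6, 9, 3]` → a = [6, 9, 3]
`b = a` → b = [6, 9, 3] (same object as a)
`a = [14, 61, 35, 69]` → a = [14, 61, 35, 69]
`b.append(61)` → b = [6, 9, 3, 61]
`print(a)` → prints [14, 61, 35, 69]
`print(b)` → prints [6, 9, 3, 61]

Answer:
[14, 61, 35, 69]
[6, 9, 3, 61]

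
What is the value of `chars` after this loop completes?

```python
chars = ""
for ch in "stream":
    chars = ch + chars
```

Reverse 'stream'
`chars` takes the values: "" → "s" → "ts" → "rts" → "erts" → "aerts" → "maerts"

Answer: "maerts"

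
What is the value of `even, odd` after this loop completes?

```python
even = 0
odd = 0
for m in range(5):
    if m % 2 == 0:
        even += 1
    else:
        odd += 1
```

Count evens and odds in range(5)
`even, odd` takes the values: (0, 0) → (1, 0) → (1, 1) → (2, 1) → (2, 2) → (3, 2)

Answer: 3, 2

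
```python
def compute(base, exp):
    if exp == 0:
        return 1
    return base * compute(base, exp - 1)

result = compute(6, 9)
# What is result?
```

compute(6, 9) = 6 * 6 * 6 * 6 * 6 * 6 * 6 * 6 * 6 = 10077696

Answer: 10077696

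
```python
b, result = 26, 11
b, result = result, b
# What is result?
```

Trace:
`b, result = 26, 11` → b = 26; result = 11
`b, result = result, b` → b = 11; result = 26
So result = 26

Answer: 26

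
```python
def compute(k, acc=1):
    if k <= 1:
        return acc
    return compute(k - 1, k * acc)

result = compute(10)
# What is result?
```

Accumulator trace (n, acc): (10, 1) -> (9, 10) -> (8, 90) -> (7, 720) -> (6, 5040) -> (5, 30240) -> (4, 151200) -> (3, 604800) -> (2, 1814400) -> (1, 3628800) -> return 3628800

Answer: 3628800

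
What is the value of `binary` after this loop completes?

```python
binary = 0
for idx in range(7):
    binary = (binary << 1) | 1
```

Build 7 consecutive 1-bits: 0b1111111
`binary` takes the values: 0 → 1 → 3 → 7 → 15 → 31 → 63 → 127

Answer: 127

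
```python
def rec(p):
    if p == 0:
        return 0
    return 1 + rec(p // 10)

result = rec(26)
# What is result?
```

Count of digits of 26: 2

Answer: 2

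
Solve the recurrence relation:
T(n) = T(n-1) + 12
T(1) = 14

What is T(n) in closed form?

Unrolling: T(n) = T(1) + 12·(n-1) = 14 + 12(n-1) = 12n + 2.

Answer: T(n) = 12n + 2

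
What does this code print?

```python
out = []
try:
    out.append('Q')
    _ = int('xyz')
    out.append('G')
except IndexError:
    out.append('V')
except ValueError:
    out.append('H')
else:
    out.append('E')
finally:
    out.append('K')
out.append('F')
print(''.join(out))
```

Execution trace: 'Q' (try body) → 'H' (except ValueError) → 'K' (finally) → 'F' (after the try/except). Output: QHKF

Answer: QHKF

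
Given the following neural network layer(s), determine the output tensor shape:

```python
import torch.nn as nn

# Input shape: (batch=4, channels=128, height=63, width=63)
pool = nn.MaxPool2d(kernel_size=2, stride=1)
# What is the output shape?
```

Input: (4, 128, 63, 63) -> Output: (4, 128, 62, 62)

Answer: (4, 128, 62, 62)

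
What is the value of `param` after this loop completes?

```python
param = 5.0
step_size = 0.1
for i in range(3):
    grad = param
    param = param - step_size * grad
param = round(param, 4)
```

Gradient descent: w = 5.0 * (1 - 0.1)^3
`param` takes the values: 5.0 → 4.5 → 4.05 → 3.645

Answer: 3.645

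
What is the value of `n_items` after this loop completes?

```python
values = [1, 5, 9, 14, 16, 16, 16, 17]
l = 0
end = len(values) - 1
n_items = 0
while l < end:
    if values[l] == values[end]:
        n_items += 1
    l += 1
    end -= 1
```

Count matching pairs from ends
`n_items` takes the values: 0

Answer: 0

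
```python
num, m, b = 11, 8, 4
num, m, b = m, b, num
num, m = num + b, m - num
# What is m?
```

Trace:
`num, m, b = 11, 8, 4` → num = 11; m = 8; b = 4
`num, m, b = m, b, num` → num = 8; m = 4; b = 11
`num, m = num + b, m - num` → num = 19; m = -4
So m = -4

Answer: -4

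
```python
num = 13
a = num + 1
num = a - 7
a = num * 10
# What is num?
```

Trace:
`num = 13` → num = 13
`a = num + 1` → a = 14
`num = a - 7` → num = 7
`a = num * 10` → a = 70
So num = 7

Answer: 7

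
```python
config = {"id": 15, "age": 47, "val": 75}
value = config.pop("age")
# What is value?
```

Trace:
`config = {"id": 15, "age": 47, "val": 75}` → config = {'id': 15, 'age': 47, 'val': 75}
`value = config.pop("age")` → config = {'id': 15, 'val': 75}; value = 47
So value = 47

Answer: 47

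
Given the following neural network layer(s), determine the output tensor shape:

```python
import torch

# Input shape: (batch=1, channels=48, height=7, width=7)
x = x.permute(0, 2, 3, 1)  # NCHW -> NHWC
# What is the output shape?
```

Input: (1, 48, 7, 7) -> Output: (1, 7, 7, 48)

Answer: (1, 7, 7, 48)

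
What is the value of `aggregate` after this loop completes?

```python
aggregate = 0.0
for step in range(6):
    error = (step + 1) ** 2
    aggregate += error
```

Sum of squared losses 1² + 2² + ... + 6²
`aggregate` takes the values: 0.0 → 1.0 → 5.0 → 14.0 → 30.0 → 55.0 → 91.0

Answer: 91.0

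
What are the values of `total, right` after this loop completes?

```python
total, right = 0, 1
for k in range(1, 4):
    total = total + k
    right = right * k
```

Sum and factorial of 1 to 3
`total, right` takes the values: (0, 1) → (1, 1) → (3, 1) → (3, 2) → (6, 2) → (6, 6)

Answer: 6, 6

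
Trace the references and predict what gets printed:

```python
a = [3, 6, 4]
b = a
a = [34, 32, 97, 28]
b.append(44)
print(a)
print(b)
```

Key concept: rebinding vs mutation: a is rebound to a new list, b still points at the original.
Step by step:
`a = [3, 6, 4]` → a = [3, 6, 4]
`b = a` → b = [3, 6, 4] (same object as a)
`a = [34, 32, 97, 28]` → a = [34, 32, 97, 28]
`b.append(44)` → b = [3, 6, 4, 44]
`print(a)` → prints [34, 32, 97, 28]
`print(b)` → prints [3, 6, 4, 44]

Answer:
[34, 32, 97, 28]
[3, 6, 4, 44]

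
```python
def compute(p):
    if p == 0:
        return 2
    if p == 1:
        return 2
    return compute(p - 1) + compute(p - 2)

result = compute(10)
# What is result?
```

Build up from base cases: compute(0)=2, compute(1)=2, compute(2)=4, compute(3)=6, compute(4)=10, compute(5)=16, compute(6)=26, ..., compute(10)=178

Answer: 178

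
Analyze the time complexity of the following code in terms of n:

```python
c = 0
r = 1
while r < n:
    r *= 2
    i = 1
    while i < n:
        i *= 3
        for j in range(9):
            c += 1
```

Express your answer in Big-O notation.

Each loop level contributes: log n × log n × 1. Multiplying the contributions gives O(log² n).

Answer: O(log² n)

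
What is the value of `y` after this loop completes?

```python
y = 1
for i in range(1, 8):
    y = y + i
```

Start at 1, add 1 through 7
`y` takes the values: 1 → 2 → 4 → 7 → 11 → 16 → 22 → 29

Answer: 29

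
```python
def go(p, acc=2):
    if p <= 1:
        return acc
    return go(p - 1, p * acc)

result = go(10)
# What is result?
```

Accumulator trace (n, acc): (10, 2) -> (9, 20) -> (8, 180) -> (7, 1440) -> (6, 10080) -> (5, 60480) -> (4, 302400) -> (3, 1209600) -> (2, 3628800) -> (1, 7257600) -> return 7257600

Answer: 7257600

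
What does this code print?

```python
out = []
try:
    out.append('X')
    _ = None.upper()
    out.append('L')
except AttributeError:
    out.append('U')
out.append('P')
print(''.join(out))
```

Execution trace: 'X' (try body) → 'U' (except AttributeError) → 'P' (after the try/except). Output: XUP

Answer: XUP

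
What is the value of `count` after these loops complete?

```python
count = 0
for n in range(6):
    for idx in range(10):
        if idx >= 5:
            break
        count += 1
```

Inner breaks at 5, outer runs 6 times
`count` takes the values: 0 → 1 → 2 → 3 → 4 → 5 → 6 → 7 → 8 → 9 → 10 → 11 → 12 → 13 → 14 → 15 → 16 → 17 → 18 → 19 → 20 → 21 → 22 → 23 → 24 → 25 → 26 → 27 → 28 → 29 → 30

Answer: 30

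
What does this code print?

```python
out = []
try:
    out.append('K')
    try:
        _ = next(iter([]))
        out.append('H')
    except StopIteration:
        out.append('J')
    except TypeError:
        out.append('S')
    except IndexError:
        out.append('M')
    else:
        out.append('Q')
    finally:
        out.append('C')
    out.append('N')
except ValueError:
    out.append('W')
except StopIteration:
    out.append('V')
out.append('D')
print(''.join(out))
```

Execution trace: 'K' (try body) → 'J' (inner except StopIteration) → 'C' (inner finally) → 'N' (try body, no exception) → 'D' (after the try/except). Output: KJCND

Answer: KJCND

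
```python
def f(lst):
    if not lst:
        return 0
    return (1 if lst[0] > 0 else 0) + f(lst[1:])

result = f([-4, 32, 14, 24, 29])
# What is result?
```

Count of positive elements in [-4, 32, 14, 24, 29] = 4

Answer: 4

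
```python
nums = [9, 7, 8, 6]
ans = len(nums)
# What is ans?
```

Trace:
`nums = [9, 7, 8, 6]` → nums = [9, 7, 8, 6]
`ans = len(nums)` → ans = 4
So ans = 4

Answer: 4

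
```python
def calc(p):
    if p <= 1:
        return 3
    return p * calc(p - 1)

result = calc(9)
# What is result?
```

calc(9) = 9 * 8 * 7 * 6 * 5 * 4 * 3 * 2 * 3 = 1088640

Answer: 1088640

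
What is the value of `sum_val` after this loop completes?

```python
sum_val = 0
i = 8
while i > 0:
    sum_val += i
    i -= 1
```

Sum 8 down to 1
`sum_val` takes the values: 0 → 8 → 15 → 21 → 26 → 30 → 33 → 35 → 36

Answer: 36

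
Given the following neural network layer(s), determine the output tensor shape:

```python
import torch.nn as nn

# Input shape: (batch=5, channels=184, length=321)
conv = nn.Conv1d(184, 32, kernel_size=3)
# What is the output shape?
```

Input: (5, 184, 321) -> Output: (5, 32, 319)

Answer: (5, 32, 319)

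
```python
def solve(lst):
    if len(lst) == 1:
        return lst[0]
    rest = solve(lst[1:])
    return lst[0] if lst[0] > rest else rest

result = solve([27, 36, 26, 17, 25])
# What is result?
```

Recursive max over [27, 36, 26, 17, 25] = 36

Answer: 36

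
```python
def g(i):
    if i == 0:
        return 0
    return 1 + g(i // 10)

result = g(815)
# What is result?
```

Count of digits of 815: 3

Answer: 3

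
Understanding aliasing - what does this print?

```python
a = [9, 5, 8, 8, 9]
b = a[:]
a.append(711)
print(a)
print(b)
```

Key concept: slice [:] creates copy.
Step by step:
`a = [9, 5, 8, 8, 9]` → a = [9, 5, 8, 8, 9]
`b = a[:]` → b = [9, 5, 8, 8, 9]
`a.append(711)` → a = [9, 5, 8, 8, 9, 711]
`print(a)` → prints [9, 5, 8, 8, 9, 711]
`print(b)` → prints [9, 5, 8, 8, 9]

Answer:
[9, 5, 8, 8, 9, 711]
[9, 5, 8, 8, 9]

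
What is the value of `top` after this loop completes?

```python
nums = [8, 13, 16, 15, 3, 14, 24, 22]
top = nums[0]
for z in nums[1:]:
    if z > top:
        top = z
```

Maximum of [8, 13, 16, 15, 3, 14, 24, 22]
`top` takes the values: 8 → 13 → 16 → 24

Answer: 24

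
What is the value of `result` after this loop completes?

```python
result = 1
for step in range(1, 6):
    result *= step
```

5! = 120
`result` takes the values: 1 → 2 → 6 → 24 → 120

Answer: 120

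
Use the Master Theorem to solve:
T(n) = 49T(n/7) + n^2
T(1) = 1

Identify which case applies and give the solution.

a=49, b=7, f(n)=n^2. log_7(49) = 2. Since c=2 = 2, Case 2 applies: T(n) = Θ(n^log_b(a) · log n) = O(n^2 log n).

Answer: O(n^2 log n) - Case 2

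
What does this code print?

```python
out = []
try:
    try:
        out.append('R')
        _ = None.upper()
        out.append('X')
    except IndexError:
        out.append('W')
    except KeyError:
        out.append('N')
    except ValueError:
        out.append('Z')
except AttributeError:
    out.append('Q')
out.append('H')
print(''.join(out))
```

Execution trace: 'R' (inner try body) → 'Q' (outer except AttributeError) → 'H' (after the try/except). Output: RQH

Answer: RQH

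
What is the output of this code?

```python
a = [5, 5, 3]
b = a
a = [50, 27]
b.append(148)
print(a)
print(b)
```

Key concept: rebinding vs mutation: a is rebound to a new list, b still points at the original.
Step by step:
`a = [5, 5, 3]` → a = [5, 5, 3]
`b = a` → b = [5, 5, 3] (same object as a)
`a = [50, 27]` → a = [50, 27]
`b.append(148)` → b = [5, 5, 3, 148]
`print(a)` → prints [50, 27]
`print(b)` → prints [5, 5, 3, 148]

Answer:
[50, 27]
[5, 5, 3, 148]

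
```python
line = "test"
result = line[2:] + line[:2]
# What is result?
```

Trace:
`line = "test"` → line = 'test'
`result = line[2:] + line[:2]` → result = 'stte'
So result = 'stte'

Answer: 'stte'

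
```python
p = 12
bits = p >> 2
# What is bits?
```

Trace:
`p = 12` → p = 12
`bits = p >> 2` → bits = 3
So bits = 3

Answer: 3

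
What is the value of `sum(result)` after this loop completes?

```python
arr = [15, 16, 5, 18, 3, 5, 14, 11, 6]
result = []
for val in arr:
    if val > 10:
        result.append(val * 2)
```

Sum of doubled values > 10
`result` takes the values: [] → [30] → [30, 32] → [30, 32, 36] → [30, 32, 36, 28] → [30, 32, 36, 28, 22]
So `sum(result)` = 148

Answer: 148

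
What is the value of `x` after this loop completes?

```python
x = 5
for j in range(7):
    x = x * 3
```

Multiply by 3, 7 times: 5 * 3^7 = 10935
`x` takes the values: 5 → 15 → 45 → 135 → 405 → 1215 → 3645 → 10935

Answer: 10935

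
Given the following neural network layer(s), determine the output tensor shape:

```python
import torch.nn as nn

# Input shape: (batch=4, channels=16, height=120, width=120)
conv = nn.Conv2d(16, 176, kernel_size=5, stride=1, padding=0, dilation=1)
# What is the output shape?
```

Input: (4, 16, 120, 120) -> Output: (4, 176, 116, 116)

Answer: (4, 176, 116, 116)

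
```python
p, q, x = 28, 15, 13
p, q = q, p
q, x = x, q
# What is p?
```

Trace:
`p, q, x = 28, 15, 13` → p = 28; q = 15; x = 13
`p, q = q, p` → p = 15; q = 28
`q, x = x, q` → q = 13; x = 28
So p = 15

Answer: 15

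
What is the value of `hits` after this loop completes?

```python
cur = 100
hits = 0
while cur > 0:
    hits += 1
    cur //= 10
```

Count digits by repeated division by 10
`hits` takes the values: 0 → 1 → 2 → 3

Answer: 3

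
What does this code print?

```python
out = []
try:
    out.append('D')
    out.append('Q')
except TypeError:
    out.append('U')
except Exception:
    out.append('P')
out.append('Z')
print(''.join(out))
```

Execution trace: 'D' (try body) → 'Q' (try body, no exception) → 'Z' (after the try/except). Output: DQZ

Answer: DQZ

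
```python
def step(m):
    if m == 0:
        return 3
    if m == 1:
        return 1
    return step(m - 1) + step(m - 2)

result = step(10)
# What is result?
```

Build up from base cases: step(0)=3, step(1)=1, step(2)=4, step(3)=5, step(4)=9, step(5)=14, step(6)=23, ..., step(10)=157

Answer: 157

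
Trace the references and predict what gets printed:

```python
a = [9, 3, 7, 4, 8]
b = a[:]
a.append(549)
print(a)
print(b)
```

Key concept: slice [:] creates copy.
Step by step:
`a = [9, 3, 7, 4, 8]` → a = [9, 3, 7, 4, 8]
`b = a[:]` → b = [9, 3, 7, 4, 8]
`a.append(549)` → a = [9, 3, 7, 4, 8, 549]
`print(a)` → prints [9, 3, 7, 4, 8, 549]
`print(b)` → prints [9, 3, 7, 4, 8]

Answer:
[9, 3, 7, 4, 8, 549]
[9, 3, 7, 4, 8]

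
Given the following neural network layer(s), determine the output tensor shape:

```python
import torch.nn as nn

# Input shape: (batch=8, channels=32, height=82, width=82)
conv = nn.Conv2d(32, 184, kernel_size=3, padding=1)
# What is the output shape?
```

Input: (8, 32, 82, 82) -> Output: (8, 184, 82, 82)

Answer: (8, 184, 82, 82)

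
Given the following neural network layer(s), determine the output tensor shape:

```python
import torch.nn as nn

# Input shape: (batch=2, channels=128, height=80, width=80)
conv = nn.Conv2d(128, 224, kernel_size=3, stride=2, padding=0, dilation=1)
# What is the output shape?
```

Input: (2, 128, 80, 80) -> Output: (2, 224, 39, 39)

Answer: (2, 224, 39, 39)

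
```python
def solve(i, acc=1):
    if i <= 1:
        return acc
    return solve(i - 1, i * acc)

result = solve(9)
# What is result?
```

Accumulator trace (n, acc): (9, 1) -> (8, 9) -> (7, 72) -> (6, 504) -> (5, 3024) -> (4, 15120) -> (3, 60480) -> (2, 181440) -> (1, 362880) -> return 362880

Answer: 362880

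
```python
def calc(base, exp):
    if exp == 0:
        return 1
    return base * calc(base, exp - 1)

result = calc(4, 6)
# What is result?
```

calc(4, 6) = 4 * 4 * 4 * 4 * 4 * 4 = 4096

Answer: 4096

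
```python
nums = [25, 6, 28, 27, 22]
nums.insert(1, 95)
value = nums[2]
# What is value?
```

Trace:
`nums = [25, 6, 28, 27, 22]` → nums = [25, 6, 28, 27, 22]
`nums.insert(1, 95)` → nums = [25, 95, 6, 28, 27, 22]
`value = nums[2]` → value = 6
So value = 6

Answer: 6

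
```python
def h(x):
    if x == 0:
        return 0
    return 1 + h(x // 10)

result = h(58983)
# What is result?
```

Count of digits of 58983: 5

Answer: 5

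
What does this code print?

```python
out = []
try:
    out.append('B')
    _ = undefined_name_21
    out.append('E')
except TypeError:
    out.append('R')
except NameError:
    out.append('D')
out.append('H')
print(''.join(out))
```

Execution trace: 'B' (try body) → 'D' (except NameError) → 'H' (after the try/except). Output: BDH

Answer: BDH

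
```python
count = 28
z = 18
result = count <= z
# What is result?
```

Trace:
`count = 28` → count = 28
`z = 18` → z = 18
`result = count <= z` → result = False
So result = False

Answer: False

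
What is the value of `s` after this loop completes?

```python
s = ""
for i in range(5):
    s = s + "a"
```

Repeat 'a' 5 times
`s` takes the values: "" → "a" → "aa" → "aaa" → "aaaa" → "aaaaa"

Answer: "aaaaa"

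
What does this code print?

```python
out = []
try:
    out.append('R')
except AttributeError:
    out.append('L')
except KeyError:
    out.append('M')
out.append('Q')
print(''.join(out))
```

Execution trace: 'R' (try body, no exception) → 'Q' (after the try/except). Output: RQ

Answer: RQ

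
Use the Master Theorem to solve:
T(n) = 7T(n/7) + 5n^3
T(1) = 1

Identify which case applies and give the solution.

a=7, b=7, f(n)=5n^3. log_7(7) = 1. Since c=3 > 1 and the regularity condition holds (7(n/7)^3 = (7/7^3)n^3 with 7/7^3 < 1), Case 3 applies: T(n) = Θ(f(n)) = O(n^3).

Answer: O(n^3) - Case 3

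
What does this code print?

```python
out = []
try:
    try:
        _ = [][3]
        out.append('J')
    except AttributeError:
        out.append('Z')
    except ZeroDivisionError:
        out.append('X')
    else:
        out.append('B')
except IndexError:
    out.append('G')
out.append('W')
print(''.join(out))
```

Execution trace: 'G' (outer except IndexError) → 'W' (after the try/except). Output: GW

Answer: GW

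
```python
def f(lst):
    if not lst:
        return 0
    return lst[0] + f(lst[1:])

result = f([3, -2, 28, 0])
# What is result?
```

3 + (-2) + 28 + 0 + 0 = 29

Answer: 29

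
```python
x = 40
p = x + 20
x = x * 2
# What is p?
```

Trace:
`x = 40` → x = 40
`p = x + 20` → p = 60
`x = x * 2` → x = 80
So p = 60

Answer: 60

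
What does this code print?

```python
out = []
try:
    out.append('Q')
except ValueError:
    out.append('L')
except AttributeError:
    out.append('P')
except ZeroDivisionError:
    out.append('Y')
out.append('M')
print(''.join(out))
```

Execution trace: 'Q' (try body, no exception) → 'M' (after the try/except). Output: QM

Answer: QM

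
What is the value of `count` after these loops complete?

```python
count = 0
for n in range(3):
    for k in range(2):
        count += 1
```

3 * 2 = 6
`count` takes the values: 0 → 1 → 2 → 3 → 4 → 5 → 6

Answer: 6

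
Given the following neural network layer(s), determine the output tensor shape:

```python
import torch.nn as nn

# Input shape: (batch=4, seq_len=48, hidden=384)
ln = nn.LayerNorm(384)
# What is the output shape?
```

Input: (4, 48, 384) -> Output: (4, 48, 384)

Answer: (4, 48, 384)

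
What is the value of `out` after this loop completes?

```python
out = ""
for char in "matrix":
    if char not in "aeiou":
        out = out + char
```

Remove vowels from 'matrix'
`out` takes the values: "" → "m" → "mt" → "mtr" → "mtrx"

Answer: "mtrx"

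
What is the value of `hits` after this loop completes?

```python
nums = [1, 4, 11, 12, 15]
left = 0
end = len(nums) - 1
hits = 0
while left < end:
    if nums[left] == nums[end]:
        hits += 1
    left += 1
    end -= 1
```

Count matching pairs from ends
`hits` takes the values: 0

Answer: 0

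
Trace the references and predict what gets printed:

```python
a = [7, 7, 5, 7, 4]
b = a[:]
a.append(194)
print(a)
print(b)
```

Key concept: slice [:] creates copy.
Step by step:
`a = [7, 7, 5, 7, 4]` → a = [7, 7, 5, 7, 4]
`b = a[:]` → b = [7, 7, 5, 7, 4]
`a.append(194)` → a = [7, 7, 5, 7, 4, 194]
`print(a)` → prints [7, 7, 5, 7, 4, 194]
`print(b)` → prints [7, 7, 5, 7, 4]

Answer:
[7, 7, 5, 7, 4, 194]
[7, 7, 5, 7, 4]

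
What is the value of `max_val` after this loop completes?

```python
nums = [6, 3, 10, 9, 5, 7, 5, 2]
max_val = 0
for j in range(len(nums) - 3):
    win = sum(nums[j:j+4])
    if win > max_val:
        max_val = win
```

Max sum of 4-element window in [6, 3, 10, 9, 5, 7, 5, 2]
`max_val` takes the values: 0 → 28 → 31

Answer: 31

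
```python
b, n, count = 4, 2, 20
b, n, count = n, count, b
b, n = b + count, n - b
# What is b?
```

Trace:
`b, n, count = 4, 2, 20` → b = 4; n = 2; count = 20
`b, n, count = n, count, b` → b = 2; n = 20; count = 4
`b, n = b + count, n - b` → b = 6; n = 18
So b = 6

Answer: 6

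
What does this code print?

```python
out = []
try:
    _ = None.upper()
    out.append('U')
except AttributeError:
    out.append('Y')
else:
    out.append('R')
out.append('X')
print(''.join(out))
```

Execution trace: 'Y' (except AttributeError) → 'X' (after the try/except). Output: YX

Answer: YX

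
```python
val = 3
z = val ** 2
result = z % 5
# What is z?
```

Trace:
`val = 3` → val = 3
`z = val ** 2` → z = 9
`result = z % 5` → result = 4
So z = 9

Answer: 9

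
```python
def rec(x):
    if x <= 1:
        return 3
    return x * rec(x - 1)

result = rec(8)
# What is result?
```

rec(8) = 8 * 7 * 6 * 5 * 4 * 3 * 2 * 3 = 120960

Answer: 120960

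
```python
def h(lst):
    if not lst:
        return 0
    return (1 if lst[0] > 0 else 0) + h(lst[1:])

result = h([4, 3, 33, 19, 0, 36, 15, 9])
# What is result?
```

Count of positive elements in [4, 3, 33, 19, 0, 36, 15, 9] = 7

Answer: 7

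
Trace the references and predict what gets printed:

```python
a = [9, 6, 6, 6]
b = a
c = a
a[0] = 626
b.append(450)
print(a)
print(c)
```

Key concept: multiple aliases.
Step by step:
`a = [9, 6, 6, 6]` → a = [9, 6, 6, 6]
`b = a` → b = [9, 6, 6, 6] (same object as a)
`c = a` → c = [9, 6, 6, 6] (same object as a, b)
`a[0] = 626` → a = [626, 6, 6, 6] (same object as b, c); b = [626, 6, 6, 6] (same object as a, c); c = [626, 6, 6, 6] (same object as a, b)
`b.append(450)` → a = [626, 6, 6, 6, 450] (same object as b, c); b = [626, 6, 6, 6, 450] (same object as a, c); c = [626, 6, 6, 6, 450] (same object as a, b)
`print(a)` → prints [626, 6, 6, 6, 450]
`print(c)` → prints [626, 6, 6, 6, 450]

Answer:
[626, 6, 6, 6, 450]
[626, 6, 6, 6, 450]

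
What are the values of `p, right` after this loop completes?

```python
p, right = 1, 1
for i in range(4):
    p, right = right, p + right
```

Fibonacci: after 4 iterations
`p, right` takes the values: (1, 1) → (1, 2) → (2, 3) → (3, 5) → (5, 8)

Answer: 5, 8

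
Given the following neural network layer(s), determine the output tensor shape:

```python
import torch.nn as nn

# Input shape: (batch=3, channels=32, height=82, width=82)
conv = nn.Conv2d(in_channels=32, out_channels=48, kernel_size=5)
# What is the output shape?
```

Input: (3, 32, 82, 82) -> Output: (3, 48, 78, 78)

Answer: (3, 48, 78, 78)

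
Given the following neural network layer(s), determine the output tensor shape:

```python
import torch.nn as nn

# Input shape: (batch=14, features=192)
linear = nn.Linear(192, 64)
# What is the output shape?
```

Input: (14, 192) -> Output: (14, 64)

Answer: (14, 64)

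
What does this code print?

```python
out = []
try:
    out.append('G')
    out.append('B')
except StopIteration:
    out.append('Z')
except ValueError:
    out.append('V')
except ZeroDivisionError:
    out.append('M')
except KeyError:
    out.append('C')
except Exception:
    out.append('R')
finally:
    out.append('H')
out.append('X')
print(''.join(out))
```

Execution trace: 'G' (try body) → 'B' (try body, no exception) → 'H' (finally) → 'X' (after the try/except). Output: GBHX

Answer: GBHX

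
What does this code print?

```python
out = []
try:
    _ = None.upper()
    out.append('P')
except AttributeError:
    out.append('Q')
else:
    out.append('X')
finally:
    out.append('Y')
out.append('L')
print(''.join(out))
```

Execution trace: 'Q' (except AttributeError) → 'Y' (finally) → 'L' (after the try/except). Output: QYL

Answer: QYL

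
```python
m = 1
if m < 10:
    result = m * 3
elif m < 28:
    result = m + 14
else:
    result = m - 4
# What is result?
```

Trace:
`m = 1` → m = 1
`if m < 10: ...` → m < 10 is True → result = 3
So result = 3

Answer: 3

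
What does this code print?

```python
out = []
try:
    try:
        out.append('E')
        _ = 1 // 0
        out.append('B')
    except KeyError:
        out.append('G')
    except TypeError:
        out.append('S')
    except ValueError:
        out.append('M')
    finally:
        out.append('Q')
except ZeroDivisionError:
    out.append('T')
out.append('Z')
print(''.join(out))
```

Execution trace: 'E' (try body) → 'Q' (finally) → 'T' (outer except ZeroDivisionError) → 'Z' (after the try/except). Output: EQTZ

Answer: EQTZ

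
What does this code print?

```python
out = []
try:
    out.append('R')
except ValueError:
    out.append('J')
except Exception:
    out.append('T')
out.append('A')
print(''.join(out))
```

Execution trace: 'R' (try body, no exception) → 'A' (after the try/except). Output: RA

Answer: RA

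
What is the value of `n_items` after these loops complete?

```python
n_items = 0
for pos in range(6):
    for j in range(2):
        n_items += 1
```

6 * 2 = 12
`n_items` takes the values: 0 → 1 → 2 → 3 → 4 → 5 → 6 → 7 → 8 → 9 → 10 → 11 → 12

Answer: 12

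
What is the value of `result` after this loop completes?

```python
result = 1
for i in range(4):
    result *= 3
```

3^4 = 81
`result` takes the values: 1 → 3 → 9 → 27 → 81

Answer: 81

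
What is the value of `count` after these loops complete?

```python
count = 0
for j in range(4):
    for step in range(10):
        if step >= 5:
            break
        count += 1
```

Inner breaks at 5, outer runs 4 times
`count` takes the values: 0 → 1 → 2 → 3 → 4 → 5 → 6 → 7 → 8 → 9 → 10 → 11 → 12 → 13 → 14 → 15 → 16 → 17 → 18 → 19 → 20

Answer: 20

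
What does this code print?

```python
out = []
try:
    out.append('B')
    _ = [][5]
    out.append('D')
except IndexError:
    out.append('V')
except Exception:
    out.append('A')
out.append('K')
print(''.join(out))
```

Execution trace: 'B' (try body) → 'V' (except IndexError) → 'K' (after the try/except). Output: BVK

Answer: BVK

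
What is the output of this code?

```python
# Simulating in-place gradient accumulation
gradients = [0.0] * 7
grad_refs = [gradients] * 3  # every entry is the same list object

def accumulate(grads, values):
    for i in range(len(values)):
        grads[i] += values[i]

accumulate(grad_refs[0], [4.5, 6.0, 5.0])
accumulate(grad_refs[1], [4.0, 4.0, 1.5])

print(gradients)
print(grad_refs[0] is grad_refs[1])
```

Key concept: gradient accumulation aliasing.
Step by step:
`gradients = [0.0] * 7` → gradients = [0.0, 0.0, 0.0, 0.0, 0.0, 0.0, 0.0]
`grad_refs = [gradients] * 3` → grad_refs = [[0.0, 0.0, 0.0, 0.0, 0.0, 0.0, 0.0], [0.0, 0.0, 0.0, 0.0, 0.0, 0.0, 0.0], [0.0, 0.0, 0.0, 0.0, 0.0, 0.0, 0.0]]
`accumulate(grad_refs[0], [4.5, 6.0, 5.0])` → gradients = [4.5, 6.0, 5.0, 0.0, 0.0, 0.0, 0.0]; grad_refs = [[4.5, 6.0, 5.0, 0.0, 0.0, 0.0, 0.0], [4.5, 6.0, 5.0, 0.0, 0.0, 0.0, 0.0], [4.5, 6.0, 5.0, 0.0, 0.0, 0.0, 0.0]]
`accumulate(grad_refs[1], [4.0, 4.0, 1.5])` → gradients = [8.5, 10.0, 6.5, 0.0, 0.0, 0.0, 0.0]; grad_refs = [[8.5, 10.0, 6.5, 0.0, 0.0, 0.0, 0.0], [8.5, 10.0, 6.5, 0.0, 0.0, 0.0, 0.0], [8.5, 10.0, 6.5, 0.0, 0.0, 0.0, 0.0]]
`print(gradients)` → prints [8.5, 10.0, 6.5, 0.0, 0.0, 0.0, 0.0]
`print(grad_refs[0] is grad_refs[1])` → prints True

Answer:
[8.5, 10.0, 6.5, 0.0, 0.0, 0.0, 0.0]
True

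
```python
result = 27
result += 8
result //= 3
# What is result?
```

Trace:
`result = 27` → result = 27
`result += 8` → result = 35
`result //= 3` → result = 11
So result = 11

Answer: 11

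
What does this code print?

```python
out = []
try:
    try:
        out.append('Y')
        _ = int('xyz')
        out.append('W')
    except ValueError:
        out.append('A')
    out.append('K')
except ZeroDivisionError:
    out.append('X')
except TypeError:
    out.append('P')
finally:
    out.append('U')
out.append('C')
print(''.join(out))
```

Execution trace: 'Y' (inner try body) → 'A' (inner except ValueError) → 'K' (try body, no exception) → 'U' (finally) → 'C' (after the try/except). Output: YAKUC

Answer: YAKUC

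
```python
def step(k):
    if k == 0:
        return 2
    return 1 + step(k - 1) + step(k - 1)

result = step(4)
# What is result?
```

step(k) = 1 + 2·step(k-1), step(0)=2. Closed form: (2+1)·2^4 - 1 = 47.

Answer: 47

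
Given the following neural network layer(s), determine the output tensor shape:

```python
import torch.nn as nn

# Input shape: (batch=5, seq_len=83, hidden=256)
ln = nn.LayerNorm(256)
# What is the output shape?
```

Input: (5, 83, 256) -> Output: (5, 83, 256)

Answer: (5, 83, 256)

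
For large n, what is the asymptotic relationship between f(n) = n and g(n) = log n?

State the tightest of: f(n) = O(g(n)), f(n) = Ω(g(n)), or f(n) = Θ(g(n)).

n vs log n: f(n) = Ω(g(n)) but not O(g(n)) — n grows strictly faster than log n.

Answer: f(n) = Ω(g(n)) but not O(g(n)) — n grows strictly faster than log n.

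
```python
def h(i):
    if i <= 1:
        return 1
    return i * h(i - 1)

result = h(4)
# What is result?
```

h(4) = 4 * 3 * 2 * 1 = 24

Answer: 24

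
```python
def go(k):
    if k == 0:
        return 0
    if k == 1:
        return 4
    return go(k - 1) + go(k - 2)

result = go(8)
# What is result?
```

Build up from base cases: go(0)=0, go(1)=4, go(2)=4, go(3)=8, go(4)=12, go(5)=20, go(6)=32, ..., go(8)=84

Answer: 84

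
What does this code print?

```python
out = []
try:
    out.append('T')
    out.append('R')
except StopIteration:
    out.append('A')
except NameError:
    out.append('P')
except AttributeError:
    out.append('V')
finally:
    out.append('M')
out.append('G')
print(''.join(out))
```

Execution trace: 'T' (try body) → 'R' (try body, no exception) → 'M' (finally) → 'G' (after the try/except). Output: TRMG

Answer: TRMG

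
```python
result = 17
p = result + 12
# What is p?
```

Trace:
`result = 17` → result = 17
`p = result + 12` → p = 29
So p = 29

Answer: 29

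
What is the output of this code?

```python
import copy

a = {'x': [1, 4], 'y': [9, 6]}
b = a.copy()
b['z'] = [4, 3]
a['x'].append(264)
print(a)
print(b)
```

Key concept: shallow copy of dict with mutable values.
Step by step:
`a = {'x': [1, 4], 'y': [9, 6]}` → a = {'x': [1, 4], 'y': [9, 6]}
`b = a.copy()` → b = {'x': [1, 4], 'y': [9, 6]}
`b['z'] = [4, 3]` → b = {'x': [1, 4], 'y': [9, 6], 'z': [4, 3]}
`a['x'].append(264)` → a = {'x': [1, 4, 264], 'y': [9, 6]}; b = {'x': [1, 4, 264], 'y': [9, 6], 'z': [4, 3]}
`print(a)` → prints {'x': [1, 4, 264], 'y': [9, 6]}
`print(b)` → prints {'x': [1, 4, 264], 'y': [9, 6], 'z': [4, 3]}

Answer:
{'x': [1, 4, 264], 'y': [9, 6]}
{'x': [1, 4, 264], 'y': [9, 6], 'z': [4, 3]}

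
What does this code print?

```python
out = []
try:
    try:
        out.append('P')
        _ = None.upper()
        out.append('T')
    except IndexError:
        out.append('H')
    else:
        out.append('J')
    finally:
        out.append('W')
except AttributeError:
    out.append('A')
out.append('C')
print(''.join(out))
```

Execution trace: 'P' (try body) → 'W' (finally) → 'A' (outer except AttributeError) → 'C' (after the try/except). Output: PWAC

Answer: PWAC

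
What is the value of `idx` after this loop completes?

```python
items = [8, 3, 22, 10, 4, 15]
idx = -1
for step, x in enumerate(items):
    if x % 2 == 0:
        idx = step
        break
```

First even number index in [8, 3, 22, 10, 4, 15]
`idx` takes the values: -1 → 0

Answer: 0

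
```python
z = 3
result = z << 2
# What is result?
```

Trace:
`z = 3` → z = 3
`result = z << 2` → result = 12
So result = 12

Answer: 12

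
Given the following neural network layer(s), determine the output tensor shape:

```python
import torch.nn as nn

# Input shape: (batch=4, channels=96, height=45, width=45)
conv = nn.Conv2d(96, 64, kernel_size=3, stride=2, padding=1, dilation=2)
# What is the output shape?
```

Input: (4, 96, 45, 45) -> Output: (4, 64, 22, 22)

Answer: (4, 64, 22, 22)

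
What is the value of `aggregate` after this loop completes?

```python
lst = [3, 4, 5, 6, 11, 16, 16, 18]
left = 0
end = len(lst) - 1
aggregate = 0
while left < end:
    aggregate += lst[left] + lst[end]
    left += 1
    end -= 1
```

Sum of pairs from ends
`aggregate` takes the values: 0 → 21 → 41 → 62 → 79

Answer: 79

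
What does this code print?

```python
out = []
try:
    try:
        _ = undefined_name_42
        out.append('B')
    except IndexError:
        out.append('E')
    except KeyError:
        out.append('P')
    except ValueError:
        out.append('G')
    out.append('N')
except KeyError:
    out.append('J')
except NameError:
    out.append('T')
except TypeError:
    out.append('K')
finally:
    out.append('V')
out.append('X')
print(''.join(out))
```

Execution trace: 'T' (except NameError) → 'V' (finally) → 'X' (after the try/except). Output: TVX

Answer: TVX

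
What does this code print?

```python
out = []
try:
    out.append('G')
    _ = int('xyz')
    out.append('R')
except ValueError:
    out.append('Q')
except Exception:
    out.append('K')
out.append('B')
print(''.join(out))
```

Execution trace: 'G' (try body) → 'Q' (except ValueError) → 'B' (after the try/except). Output: GQB

Answer: GQB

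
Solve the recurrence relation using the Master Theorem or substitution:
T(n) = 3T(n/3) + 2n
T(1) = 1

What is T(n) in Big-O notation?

By Master Theorem: a=3, b=3, f(n)=2n. Since log_3(3) = 1 and f(n) = Θ(n^1), Case 2 applies. T(n) = O(n log n).

Answer: O(n log n)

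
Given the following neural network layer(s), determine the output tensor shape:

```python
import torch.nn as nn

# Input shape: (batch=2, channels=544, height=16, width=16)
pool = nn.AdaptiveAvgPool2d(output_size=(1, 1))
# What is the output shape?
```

Input: (2, 544, 16, 16) -> Output: (2, 544, 1, 1)

Answer: (2, 544, 1, 1)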